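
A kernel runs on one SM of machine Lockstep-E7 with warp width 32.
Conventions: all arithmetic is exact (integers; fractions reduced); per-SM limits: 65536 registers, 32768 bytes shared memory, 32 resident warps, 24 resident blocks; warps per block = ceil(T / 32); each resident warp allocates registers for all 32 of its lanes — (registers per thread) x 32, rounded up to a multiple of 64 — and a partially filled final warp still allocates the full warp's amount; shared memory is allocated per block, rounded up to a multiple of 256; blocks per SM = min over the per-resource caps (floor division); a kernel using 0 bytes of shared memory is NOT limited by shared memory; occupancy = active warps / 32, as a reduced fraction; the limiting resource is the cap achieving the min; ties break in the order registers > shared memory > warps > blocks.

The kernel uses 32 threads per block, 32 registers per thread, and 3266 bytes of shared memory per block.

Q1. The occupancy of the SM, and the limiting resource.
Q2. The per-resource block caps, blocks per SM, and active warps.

Answer: occupancy 9/32, limited by shared memory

registers: 64 blocks
shared memory: 9 blocks
warps: 32 blocks
blocks: 24 blocks

Answer: 9 blocks, 9 active warps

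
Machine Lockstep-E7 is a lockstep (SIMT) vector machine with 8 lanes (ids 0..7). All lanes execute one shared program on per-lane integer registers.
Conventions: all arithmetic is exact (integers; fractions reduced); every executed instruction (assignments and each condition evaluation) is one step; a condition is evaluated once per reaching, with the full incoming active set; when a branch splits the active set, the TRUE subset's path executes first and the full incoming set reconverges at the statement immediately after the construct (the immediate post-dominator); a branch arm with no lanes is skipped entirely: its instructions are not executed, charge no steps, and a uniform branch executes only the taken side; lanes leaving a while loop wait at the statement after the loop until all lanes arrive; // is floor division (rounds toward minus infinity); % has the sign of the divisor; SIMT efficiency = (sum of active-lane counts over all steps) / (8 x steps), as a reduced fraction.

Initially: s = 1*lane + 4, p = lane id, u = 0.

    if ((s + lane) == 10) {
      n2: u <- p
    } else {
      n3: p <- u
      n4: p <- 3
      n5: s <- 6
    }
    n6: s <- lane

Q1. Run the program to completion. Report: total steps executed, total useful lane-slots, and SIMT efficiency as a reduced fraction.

Answer: 6 steps, 38 useful, 19/24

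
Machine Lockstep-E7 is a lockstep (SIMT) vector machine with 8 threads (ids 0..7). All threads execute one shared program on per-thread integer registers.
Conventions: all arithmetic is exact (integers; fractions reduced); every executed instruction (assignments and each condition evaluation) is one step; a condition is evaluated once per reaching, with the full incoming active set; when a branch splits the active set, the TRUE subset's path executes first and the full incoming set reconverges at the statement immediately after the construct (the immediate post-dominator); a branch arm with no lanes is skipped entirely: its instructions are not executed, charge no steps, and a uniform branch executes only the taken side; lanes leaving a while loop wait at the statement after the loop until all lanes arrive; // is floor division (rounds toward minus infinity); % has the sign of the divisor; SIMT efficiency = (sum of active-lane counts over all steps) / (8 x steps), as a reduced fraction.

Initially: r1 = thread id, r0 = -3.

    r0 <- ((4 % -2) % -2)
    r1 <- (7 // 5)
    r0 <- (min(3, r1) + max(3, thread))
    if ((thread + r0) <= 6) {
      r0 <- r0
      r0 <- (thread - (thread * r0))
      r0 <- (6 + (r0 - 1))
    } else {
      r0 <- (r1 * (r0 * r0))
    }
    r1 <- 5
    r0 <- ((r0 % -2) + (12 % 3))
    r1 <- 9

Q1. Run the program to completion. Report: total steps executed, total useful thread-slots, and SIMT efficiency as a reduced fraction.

Answer: 11 steps, 70 useful, 35/44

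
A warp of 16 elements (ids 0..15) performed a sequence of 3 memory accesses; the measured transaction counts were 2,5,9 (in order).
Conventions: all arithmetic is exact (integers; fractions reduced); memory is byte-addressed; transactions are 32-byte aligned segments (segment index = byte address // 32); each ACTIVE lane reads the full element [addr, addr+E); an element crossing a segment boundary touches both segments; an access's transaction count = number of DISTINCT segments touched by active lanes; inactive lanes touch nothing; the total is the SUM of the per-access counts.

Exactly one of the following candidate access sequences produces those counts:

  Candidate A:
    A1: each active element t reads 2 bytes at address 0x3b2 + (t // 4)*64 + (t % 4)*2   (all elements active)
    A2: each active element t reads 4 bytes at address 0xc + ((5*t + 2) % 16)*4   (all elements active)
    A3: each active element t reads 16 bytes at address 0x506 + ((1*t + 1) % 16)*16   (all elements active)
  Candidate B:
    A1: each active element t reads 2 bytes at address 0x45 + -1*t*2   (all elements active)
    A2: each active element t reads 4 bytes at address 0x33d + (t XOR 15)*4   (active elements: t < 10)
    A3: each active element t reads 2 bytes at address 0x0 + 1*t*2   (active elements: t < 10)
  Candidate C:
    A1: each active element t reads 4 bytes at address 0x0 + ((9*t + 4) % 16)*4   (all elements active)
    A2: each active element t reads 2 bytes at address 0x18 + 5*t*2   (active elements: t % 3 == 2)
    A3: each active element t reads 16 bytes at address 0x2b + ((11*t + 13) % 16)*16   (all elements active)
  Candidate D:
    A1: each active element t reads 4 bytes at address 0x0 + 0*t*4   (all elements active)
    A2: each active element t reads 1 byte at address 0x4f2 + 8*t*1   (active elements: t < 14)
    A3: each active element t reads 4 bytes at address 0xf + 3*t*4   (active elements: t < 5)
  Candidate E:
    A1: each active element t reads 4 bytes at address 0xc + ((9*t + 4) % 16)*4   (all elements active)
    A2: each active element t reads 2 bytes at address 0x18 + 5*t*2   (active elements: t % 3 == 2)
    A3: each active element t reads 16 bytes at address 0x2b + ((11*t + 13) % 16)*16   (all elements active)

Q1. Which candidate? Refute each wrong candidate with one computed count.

A: A1 gives 4 transactions, not 2
B: A2 gives 2 transactions, not 5
D: A1 gives 1 transaction, not 2
E: A1 gives 3 transactions, not 2
C: all counts match (2,5,9)

Answer: C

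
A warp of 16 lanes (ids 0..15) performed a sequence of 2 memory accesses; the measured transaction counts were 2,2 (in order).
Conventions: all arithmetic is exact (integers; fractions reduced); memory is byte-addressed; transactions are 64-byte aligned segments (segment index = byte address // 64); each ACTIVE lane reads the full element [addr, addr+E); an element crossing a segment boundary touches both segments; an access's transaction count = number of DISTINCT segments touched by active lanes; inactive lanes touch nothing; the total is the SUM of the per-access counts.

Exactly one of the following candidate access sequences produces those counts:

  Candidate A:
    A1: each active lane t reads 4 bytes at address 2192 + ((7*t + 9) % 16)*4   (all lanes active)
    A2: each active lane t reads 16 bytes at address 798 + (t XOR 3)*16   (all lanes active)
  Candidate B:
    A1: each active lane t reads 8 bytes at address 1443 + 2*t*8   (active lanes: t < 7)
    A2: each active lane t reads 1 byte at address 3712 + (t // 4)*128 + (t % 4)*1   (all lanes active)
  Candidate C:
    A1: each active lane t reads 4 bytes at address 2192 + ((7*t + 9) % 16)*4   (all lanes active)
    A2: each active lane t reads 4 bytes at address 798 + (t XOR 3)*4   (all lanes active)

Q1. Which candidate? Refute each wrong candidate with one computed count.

A: A2 gives 5 transactions, not 2
B: A1 gives 3 transactions, not 2
C: all counts match (2,2)

Answer: C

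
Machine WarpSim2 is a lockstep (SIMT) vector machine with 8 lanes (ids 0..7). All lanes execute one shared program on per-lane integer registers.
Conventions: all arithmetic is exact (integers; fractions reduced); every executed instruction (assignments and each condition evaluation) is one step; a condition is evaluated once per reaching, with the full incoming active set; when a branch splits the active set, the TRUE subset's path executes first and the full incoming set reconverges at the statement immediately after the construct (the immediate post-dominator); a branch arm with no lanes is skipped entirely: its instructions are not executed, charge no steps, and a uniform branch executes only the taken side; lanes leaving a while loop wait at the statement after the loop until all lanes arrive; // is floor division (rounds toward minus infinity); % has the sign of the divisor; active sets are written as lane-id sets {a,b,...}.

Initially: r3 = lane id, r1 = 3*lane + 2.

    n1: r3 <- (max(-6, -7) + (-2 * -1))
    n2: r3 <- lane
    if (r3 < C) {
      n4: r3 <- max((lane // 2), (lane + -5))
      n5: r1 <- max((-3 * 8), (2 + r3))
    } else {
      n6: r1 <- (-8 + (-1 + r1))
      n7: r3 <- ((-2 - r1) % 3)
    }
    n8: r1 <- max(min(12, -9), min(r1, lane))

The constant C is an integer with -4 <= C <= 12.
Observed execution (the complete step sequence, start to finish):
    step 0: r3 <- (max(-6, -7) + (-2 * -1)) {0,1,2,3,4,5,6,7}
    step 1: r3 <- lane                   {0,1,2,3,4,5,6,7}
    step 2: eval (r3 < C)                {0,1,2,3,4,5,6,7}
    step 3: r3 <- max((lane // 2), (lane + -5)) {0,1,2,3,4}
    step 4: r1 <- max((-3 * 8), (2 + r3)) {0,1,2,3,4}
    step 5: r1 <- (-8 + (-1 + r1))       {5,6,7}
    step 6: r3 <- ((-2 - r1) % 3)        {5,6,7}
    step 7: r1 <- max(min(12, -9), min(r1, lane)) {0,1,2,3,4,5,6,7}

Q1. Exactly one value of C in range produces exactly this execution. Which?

Answer: C = 5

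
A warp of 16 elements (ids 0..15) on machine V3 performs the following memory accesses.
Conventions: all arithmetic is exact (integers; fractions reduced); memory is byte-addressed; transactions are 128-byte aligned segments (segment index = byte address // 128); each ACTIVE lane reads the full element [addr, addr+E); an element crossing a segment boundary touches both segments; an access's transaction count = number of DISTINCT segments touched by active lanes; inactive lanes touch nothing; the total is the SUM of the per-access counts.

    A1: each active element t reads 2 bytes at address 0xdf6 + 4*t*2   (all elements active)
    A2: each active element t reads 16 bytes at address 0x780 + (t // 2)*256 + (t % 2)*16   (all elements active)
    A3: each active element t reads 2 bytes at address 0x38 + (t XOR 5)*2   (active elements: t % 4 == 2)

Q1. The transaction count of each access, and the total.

A1: 2 transactions
A2: 8 transactions
A3: 1 transaction

Answer: 2,8,1; total 11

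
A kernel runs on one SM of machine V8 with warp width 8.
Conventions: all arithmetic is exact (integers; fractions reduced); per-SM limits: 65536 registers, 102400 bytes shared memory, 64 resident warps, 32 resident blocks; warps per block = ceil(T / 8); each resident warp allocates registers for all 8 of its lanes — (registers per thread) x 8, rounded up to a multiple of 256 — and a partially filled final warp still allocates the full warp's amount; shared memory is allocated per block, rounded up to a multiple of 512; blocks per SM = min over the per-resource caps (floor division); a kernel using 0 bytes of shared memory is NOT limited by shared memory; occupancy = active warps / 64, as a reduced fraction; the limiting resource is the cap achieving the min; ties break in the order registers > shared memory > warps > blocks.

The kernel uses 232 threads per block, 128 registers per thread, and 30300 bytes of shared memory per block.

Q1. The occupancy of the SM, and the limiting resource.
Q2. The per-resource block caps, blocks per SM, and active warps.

Answer: occupancy 29/32, limited by registers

registers: 2 blocks
shared memory: 3 blocks
warps: 2 blocks
blocks: 32 blocks

Answer: 2 blocks, 58 active warps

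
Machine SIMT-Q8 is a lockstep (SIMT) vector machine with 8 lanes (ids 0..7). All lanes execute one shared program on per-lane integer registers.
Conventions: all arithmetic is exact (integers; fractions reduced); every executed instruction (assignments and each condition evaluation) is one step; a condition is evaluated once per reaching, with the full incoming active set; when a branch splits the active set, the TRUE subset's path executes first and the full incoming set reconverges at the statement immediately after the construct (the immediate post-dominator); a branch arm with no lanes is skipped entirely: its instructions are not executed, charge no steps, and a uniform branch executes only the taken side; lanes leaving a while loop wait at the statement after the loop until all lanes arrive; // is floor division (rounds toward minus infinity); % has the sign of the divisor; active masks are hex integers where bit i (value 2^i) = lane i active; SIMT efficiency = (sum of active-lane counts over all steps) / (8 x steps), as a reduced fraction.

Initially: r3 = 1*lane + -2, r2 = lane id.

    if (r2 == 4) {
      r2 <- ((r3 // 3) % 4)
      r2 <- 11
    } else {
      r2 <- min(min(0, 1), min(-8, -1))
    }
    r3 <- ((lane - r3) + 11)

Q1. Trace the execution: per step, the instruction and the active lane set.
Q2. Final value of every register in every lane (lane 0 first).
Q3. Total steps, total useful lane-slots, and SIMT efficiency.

step 0: eval (r2 == 4)               0xff
step 1: r2 <- ((r3 // 3) % 4)        0x10
step 2: r2 <- 11                     0x10
step 3: r2 <- min(min(0, 1), min(-8, -1)) 0xef
step 4: r3 <- ((lane - r3) + 11)     0xff

Answer: 5 steps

r3: 13,13,13,13,13,13,13,13
r2: -8,-8,-8,-8,11,-8,-8,-8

steps = 5; useful = 25; efficiency = 25/40 = 5/8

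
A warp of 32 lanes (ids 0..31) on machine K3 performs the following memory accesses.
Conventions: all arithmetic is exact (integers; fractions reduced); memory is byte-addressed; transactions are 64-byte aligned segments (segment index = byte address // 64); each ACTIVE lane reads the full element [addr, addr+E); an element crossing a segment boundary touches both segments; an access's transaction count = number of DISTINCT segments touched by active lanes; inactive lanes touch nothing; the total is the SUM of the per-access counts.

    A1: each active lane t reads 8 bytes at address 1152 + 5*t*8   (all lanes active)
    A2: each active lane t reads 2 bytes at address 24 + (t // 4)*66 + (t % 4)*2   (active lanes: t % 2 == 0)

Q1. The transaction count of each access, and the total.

A1: 20 transactions
A2: 8 transactions

Answer: 20,8; total 28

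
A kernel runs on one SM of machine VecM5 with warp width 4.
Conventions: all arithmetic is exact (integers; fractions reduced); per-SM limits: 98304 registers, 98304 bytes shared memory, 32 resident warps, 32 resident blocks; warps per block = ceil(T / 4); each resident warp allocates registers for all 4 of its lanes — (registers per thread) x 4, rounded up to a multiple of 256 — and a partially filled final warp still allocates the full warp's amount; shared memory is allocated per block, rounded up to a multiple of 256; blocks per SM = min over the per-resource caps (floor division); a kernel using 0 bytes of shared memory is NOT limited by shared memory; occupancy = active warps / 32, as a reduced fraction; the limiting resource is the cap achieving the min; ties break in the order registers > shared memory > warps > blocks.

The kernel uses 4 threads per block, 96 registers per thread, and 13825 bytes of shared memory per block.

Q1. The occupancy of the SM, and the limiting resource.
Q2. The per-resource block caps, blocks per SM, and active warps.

Answer: occupancy 3/16, limited by shared memory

registers: 192 blocks
shared memory: 6 blocks
warps: 32 blocks
blocks: 32 blocks

Answer: 6 blocks, 6 active warps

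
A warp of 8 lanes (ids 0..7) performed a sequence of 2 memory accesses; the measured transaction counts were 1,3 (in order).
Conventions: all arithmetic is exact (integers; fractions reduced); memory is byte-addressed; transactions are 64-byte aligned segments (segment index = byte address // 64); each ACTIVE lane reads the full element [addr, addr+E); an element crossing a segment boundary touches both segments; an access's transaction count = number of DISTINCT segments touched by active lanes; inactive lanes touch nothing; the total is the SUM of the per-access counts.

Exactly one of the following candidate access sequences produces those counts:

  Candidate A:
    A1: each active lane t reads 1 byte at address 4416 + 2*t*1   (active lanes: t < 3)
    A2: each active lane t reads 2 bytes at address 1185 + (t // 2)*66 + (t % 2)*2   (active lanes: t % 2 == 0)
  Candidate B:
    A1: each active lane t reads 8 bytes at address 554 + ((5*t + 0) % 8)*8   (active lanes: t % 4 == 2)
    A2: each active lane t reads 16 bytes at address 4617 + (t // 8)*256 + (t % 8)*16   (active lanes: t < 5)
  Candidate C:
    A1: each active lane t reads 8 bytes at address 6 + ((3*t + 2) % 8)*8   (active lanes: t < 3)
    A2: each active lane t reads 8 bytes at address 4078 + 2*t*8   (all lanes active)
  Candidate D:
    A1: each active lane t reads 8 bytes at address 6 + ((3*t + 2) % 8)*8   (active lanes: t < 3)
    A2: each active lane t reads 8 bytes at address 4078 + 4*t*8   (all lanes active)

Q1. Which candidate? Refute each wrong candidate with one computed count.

A: A2 gives 4 transactions, not 3
B: A1 gives 2 transactions, not 1
D: A2 gives 5 transactions, not 3
C: all counts match (1,3)

Answer: C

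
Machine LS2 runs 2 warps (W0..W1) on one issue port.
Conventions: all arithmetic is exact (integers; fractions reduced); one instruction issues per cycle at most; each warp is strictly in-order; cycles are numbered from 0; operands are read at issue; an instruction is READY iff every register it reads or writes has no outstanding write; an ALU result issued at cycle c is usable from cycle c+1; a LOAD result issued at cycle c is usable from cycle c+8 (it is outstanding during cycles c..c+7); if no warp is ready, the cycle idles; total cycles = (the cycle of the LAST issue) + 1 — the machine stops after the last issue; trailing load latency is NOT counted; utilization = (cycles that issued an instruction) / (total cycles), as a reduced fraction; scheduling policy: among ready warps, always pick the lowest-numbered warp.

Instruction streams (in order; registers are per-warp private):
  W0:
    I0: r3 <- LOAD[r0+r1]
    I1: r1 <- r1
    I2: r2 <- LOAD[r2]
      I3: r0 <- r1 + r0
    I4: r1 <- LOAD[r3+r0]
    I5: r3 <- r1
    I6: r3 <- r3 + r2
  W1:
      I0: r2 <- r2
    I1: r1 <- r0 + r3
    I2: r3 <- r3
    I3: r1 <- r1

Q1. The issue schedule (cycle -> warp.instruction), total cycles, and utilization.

cycle 0: W0.I0
cycle 1: W0.I1
cycle 2: W0.I2
cycle 3: W0.I3
cycle 4: W1.I0
cycle 5: W1.I1
cycle 6: W1.I2
cycle 7: W1.I3
cycle 8: W0.I4
cycle 9: idle
cycle 10: idle
cycle 11: idle
cycle 12: idle
cycle 13: idle
cycle 14: idle
cycle 15: idle
cycle 16: W0.I5
cycle 17: W0.I6

Answer: 18 cycles, utilization 11/18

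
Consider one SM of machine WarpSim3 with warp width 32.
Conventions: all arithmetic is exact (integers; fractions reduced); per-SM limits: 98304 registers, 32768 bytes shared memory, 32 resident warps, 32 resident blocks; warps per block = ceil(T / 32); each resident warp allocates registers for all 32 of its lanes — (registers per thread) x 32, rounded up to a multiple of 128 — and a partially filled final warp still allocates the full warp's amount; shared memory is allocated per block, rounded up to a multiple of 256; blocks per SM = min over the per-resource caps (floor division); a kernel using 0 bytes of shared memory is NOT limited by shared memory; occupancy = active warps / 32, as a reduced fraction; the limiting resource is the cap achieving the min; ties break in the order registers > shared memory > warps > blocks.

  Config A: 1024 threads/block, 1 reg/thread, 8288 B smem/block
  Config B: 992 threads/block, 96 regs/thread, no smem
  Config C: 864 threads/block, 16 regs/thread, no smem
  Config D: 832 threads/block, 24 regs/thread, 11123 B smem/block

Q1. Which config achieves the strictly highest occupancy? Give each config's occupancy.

occupancies: A 1, B 31/32, C 27/32, D 13/16

Answer: A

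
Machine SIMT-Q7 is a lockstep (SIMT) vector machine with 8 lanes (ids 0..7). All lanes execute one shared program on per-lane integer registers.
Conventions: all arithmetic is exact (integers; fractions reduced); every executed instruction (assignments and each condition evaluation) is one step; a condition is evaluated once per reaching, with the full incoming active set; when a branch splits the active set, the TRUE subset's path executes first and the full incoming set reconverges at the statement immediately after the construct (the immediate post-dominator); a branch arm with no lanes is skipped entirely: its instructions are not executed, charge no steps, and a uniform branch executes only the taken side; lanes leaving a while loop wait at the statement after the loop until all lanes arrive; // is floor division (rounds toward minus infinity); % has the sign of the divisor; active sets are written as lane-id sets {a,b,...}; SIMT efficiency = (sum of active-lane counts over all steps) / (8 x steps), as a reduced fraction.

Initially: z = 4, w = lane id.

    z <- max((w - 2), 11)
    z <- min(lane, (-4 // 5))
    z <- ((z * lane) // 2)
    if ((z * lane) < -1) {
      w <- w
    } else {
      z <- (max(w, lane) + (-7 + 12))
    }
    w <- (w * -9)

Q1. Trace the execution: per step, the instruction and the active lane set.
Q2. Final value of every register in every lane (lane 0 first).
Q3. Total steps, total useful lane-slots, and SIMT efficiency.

step 0: z <- max((w - 2), 11)        {0,1,2,3,4,5,6,7}
step 1: z <- min(lane, (-4 // 5))    {0,1,2,3,4,5,6,7}
step 2: z <- ((z * lane) // 2)       {0,1,2,3,4,5,6,7}
step 3: eval ((z * lane) < -1)       {0,1,2,3,4,5,6,7}
step 4: w <- w                       {2,3,4,5,6,7}
step 5: z <- (max(w, lane) + (-7 + 12)) {0,1}
step 6: w <- (w * -9)                {0,1,2,3,4,5,6,7}

Answer: 7 steps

z: 5,6,-1,-2,-2,-3,-3,-4
w: 0,-9,-18,-27,-36,-45,-54,-63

steps = 7; useful = 48; efficiency = 48/56 = 6/7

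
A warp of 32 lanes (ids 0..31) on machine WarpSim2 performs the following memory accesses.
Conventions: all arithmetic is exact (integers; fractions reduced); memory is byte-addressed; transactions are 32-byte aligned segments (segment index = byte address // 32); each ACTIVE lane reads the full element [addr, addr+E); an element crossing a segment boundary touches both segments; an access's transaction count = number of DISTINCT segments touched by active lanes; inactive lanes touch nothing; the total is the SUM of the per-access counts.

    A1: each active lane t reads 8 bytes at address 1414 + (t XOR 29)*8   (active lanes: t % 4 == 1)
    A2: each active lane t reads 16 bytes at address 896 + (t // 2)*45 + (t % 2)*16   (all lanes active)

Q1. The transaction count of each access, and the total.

A1: 8 transactions
A2: 23 transactions

Answer: 8,23; total 31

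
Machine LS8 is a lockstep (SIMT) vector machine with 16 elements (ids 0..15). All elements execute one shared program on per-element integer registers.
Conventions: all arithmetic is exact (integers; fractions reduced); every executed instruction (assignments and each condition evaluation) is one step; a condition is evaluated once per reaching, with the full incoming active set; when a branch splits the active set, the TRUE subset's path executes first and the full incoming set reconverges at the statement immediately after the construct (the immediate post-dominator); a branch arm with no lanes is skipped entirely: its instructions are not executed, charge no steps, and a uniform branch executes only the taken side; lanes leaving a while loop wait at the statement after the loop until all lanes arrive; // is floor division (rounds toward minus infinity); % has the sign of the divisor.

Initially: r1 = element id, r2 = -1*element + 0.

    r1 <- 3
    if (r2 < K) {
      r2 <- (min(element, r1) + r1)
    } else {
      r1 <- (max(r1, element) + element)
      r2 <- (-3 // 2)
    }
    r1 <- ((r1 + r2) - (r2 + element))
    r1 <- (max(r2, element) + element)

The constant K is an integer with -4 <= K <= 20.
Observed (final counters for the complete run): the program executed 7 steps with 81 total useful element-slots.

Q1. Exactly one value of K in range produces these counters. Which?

Answer: K = 0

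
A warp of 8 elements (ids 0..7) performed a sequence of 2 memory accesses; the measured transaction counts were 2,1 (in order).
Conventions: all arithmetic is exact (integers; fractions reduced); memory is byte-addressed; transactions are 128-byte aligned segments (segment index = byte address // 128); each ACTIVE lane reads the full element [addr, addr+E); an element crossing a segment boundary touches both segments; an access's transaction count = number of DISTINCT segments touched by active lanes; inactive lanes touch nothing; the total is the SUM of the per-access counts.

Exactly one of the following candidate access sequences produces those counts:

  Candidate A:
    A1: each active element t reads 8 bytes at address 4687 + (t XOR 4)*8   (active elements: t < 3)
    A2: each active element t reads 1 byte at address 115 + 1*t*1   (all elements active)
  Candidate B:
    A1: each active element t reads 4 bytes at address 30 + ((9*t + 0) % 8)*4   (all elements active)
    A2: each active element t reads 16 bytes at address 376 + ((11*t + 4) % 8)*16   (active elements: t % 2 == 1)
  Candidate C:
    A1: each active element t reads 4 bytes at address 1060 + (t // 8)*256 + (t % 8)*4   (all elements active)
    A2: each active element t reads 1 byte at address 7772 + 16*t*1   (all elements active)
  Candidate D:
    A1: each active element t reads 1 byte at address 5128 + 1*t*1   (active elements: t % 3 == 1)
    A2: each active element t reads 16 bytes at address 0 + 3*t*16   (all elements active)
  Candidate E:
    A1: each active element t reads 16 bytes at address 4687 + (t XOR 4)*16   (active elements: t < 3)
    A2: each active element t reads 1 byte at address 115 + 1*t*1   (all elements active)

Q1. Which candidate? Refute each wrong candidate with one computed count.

B: A1 gives 1 transaction, not 2
C: A1 gives 1 transaction, not 2
D: A1 gives 1 transaction, not 2
E: A1 gives 1 transaction, not 2
A: all counts match (2,1)

Answer: A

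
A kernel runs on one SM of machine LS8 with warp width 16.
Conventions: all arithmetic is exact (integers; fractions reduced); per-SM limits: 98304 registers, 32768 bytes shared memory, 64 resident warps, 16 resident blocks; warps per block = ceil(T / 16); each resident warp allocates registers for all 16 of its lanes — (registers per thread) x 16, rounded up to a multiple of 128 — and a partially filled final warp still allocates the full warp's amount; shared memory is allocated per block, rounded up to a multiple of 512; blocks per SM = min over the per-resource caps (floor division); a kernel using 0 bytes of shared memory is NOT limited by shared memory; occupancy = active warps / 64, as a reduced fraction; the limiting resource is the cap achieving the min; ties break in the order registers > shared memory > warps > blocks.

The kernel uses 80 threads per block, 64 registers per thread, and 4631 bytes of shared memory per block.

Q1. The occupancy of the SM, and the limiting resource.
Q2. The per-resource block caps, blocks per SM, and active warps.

Answer: occupancy 15/32, limited by shared memory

registers: 19 blocks
shared memory: 6 blocks
warps: 12 blocks
blocks: 16 blocks

Answer: 6 blocks, 30 active warps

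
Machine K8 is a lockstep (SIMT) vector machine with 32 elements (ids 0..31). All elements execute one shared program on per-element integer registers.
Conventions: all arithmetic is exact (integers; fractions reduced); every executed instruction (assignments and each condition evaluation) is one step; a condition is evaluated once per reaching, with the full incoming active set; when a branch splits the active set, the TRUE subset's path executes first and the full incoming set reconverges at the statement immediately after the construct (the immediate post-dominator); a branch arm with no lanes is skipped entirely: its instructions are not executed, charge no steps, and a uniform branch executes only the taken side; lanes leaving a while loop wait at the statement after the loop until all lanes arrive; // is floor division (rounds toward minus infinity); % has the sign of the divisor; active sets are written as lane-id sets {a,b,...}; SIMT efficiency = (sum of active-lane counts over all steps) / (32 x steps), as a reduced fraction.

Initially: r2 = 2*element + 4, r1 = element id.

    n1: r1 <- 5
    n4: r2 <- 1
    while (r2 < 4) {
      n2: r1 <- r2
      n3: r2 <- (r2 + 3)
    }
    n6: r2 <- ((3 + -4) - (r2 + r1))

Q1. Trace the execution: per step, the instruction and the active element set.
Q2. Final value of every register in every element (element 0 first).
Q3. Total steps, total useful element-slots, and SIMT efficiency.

step 0: r1 <- 5                      {0,1,2,3,4,5,6,7,8,9,10,11,12,13,14,15,16,17,18,19,20,21,22,23,24,25,26,27,28,29,30,31}
step 1: r2 <- 1                      {0,1,2,3,4,5,6,7,8,9,10,11,12,13,14,15,16,17,18,19,20,21,22,23,24,25,26,27,28,29,30,31}
step 2: eval (r2 < 4)                {0,1,2,3,4,5,6,7,8,9,10,11,12,13,14,15,16,17,18,19,20,21,22,23,24,25,26,27,28,29,30,31}
step 3: r1 <- r2                     {0,1,2,3,4,5,6,7,8,9,10,11,12,13,14,15,16,17,18,19,20,21,22,23,24,25,26,27,28,29,30,31}
step 4: r2 <- (r2 + 3)               {0,1,2,3,4,5,6,7,8,9,10,11,12,13,14,15,16,17,18,19,20,21,22,23,24,25,26,27,28,29,30,31}
step 5: eval (r2 < 4)                {0,1,2,3,4,5,6,7,8,9,10,11,12,13,14,15,16,17,18,19,20,21,22,23,24,25,26,27,28,29,30,31}
step 6: r2 <- ((3 + -4) - (r2 + r1)) {0,1,2,3,4,5,6,7,8,9,10,11,12,13,14,15,16,17,18,19,20,21,22,23,24,25,26,27,28,29,30,31}

Answer: 7 steps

r2: -6,-6,-6,-6,-6,-6,-6,-6,-6,-6,-6,-6,-6,-6,-6,-6,-6,-6,-6,-6,-6,-6,-6,-6,-6,-6,-6,-6,-6,-6,-6,-6
r1: 1,1,1,1,1,1,1,1,1,1,1,1,1,1,1,1,1,1,1,1,1,1,1,1,1,1,1,1,1,1,1,1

steps = 7; useful = 224; efficiency = 224/224 = 1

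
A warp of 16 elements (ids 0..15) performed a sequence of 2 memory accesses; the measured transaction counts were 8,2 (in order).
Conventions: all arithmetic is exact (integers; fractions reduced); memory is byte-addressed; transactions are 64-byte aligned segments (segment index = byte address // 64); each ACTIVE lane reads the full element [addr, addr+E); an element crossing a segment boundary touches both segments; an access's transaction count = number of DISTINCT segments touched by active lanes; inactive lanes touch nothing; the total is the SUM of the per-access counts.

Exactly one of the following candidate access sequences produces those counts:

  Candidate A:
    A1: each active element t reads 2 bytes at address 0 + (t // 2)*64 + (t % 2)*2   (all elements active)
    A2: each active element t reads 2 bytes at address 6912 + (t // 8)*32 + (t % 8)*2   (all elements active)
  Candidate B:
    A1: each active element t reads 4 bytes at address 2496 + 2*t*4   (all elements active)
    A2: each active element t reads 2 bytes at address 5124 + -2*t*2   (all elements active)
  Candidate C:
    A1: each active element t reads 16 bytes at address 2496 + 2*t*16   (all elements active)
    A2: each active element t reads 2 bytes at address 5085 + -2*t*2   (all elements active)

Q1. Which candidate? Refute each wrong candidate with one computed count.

A: A2 gives 1 transaction, not 2
B: A1 gives 2 transactions, not 8
C: all counts match (8,2)

Answer: C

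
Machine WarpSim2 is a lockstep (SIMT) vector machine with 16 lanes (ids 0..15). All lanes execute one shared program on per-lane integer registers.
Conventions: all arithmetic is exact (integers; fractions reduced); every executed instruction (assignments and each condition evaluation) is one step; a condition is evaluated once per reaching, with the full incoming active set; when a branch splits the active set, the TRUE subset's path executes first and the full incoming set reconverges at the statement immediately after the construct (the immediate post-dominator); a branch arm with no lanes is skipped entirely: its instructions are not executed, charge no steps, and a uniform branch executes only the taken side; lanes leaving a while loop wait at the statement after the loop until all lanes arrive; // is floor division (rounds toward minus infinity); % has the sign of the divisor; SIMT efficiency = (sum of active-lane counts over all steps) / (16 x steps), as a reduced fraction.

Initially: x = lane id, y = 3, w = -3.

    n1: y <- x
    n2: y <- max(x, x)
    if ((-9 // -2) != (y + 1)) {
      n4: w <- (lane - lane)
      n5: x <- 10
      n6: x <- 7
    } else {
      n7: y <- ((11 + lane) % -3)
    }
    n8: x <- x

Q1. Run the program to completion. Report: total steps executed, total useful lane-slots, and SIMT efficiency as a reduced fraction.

Answer: 8 steps, 110 useful, 55/64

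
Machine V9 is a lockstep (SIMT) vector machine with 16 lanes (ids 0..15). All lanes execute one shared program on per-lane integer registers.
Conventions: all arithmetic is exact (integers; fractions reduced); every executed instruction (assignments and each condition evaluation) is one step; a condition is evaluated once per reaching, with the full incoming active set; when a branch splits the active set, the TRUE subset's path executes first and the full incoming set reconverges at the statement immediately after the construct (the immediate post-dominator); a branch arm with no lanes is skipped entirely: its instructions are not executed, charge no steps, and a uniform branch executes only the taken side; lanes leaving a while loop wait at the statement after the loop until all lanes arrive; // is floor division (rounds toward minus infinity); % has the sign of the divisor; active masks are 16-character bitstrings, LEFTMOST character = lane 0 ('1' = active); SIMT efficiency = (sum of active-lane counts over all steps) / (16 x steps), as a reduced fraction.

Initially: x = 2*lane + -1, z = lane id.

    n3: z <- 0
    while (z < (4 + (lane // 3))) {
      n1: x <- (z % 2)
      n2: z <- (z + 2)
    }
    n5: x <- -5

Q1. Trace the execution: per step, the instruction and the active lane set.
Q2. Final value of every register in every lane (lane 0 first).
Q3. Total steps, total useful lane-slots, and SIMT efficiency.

step 0: z <- 0                       1111111111111111
step 1: eval (z < (4 + (lane // 3))) 1111111111111111
step 2: x <- (z % 2)                 1111111111111111
step 3: z <- (z + 2)                 1111111111111111
step 4: eval (z < (4 + (lane // 3))) 1111111111111111
step 5: x <- (z % 2)                 1111111111111111
step 6: z <- (z + 2)                 1111111111111111
step 7: eval (z < (4 + (lane // 3))) 1111111111111111
step 8: x <- (z % 2)                 0001111111111111
step 9: z <- (z + 2)                 0001111111111111
step 10: eval (z < (4 + (lane // 3))) 0001111111111111
step 11: x <- (z % 2)                 0000000001111111
step 12: z <- (z + 2)                 0000000001111111
step 13: eval (z < (4 + (lane // 3))) 0000000001111111
step 14: x <- (z % 2)                 0000000000000001
step 15: z <- (z + 2)                 0000000000000001
step 16: eval (z < (4 + (lane // 3))) 0000000000000001
step 17: x <- -5                      1111111111111111

Answer: 18 steps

x: -5,-5,-5,-5,-5,-5,-5,-5,-5,-5,-5,-5,-5,-5,-5,-5
z: 4,4,4,6,6,6,6,6,6,8,8,8,8,8,8,10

steps = 18; useful = 207; efficiency = 207/288 = 23/32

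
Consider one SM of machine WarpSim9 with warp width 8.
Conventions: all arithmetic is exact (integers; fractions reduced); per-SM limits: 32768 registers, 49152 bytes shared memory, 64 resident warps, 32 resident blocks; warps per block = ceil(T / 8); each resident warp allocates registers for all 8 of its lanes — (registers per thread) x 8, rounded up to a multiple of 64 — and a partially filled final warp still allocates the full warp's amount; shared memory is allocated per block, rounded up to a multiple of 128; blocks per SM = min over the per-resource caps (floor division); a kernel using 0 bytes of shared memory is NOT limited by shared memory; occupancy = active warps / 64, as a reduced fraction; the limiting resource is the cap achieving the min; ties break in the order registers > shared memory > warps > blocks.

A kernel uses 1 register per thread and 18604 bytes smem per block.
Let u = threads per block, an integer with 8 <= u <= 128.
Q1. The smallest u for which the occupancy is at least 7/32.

Answer: u = 49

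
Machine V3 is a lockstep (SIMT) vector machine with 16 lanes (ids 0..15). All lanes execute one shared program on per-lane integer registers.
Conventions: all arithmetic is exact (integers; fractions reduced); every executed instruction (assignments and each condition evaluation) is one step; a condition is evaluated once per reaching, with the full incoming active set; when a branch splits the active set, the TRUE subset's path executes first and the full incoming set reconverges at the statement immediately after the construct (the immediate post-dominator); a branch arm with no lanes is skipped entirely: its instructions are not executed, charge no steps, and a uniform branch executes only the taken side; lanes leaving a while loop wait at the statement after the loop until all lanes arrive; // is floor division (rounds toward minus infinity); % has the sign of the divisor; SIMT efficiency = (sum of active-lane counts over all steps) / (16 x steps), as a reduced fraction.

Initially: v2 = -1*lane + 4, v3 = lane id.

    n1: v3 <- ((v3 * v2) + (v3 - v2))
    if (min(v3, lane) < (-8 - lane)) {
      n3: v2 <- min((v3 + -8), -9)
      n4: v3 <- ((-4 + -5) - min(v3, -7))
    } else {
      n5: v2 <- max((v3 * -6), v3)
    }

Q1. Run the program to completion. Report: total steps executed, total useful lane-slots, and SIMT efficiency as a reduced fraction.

Answer: 5 steps, 56 useful, 7/10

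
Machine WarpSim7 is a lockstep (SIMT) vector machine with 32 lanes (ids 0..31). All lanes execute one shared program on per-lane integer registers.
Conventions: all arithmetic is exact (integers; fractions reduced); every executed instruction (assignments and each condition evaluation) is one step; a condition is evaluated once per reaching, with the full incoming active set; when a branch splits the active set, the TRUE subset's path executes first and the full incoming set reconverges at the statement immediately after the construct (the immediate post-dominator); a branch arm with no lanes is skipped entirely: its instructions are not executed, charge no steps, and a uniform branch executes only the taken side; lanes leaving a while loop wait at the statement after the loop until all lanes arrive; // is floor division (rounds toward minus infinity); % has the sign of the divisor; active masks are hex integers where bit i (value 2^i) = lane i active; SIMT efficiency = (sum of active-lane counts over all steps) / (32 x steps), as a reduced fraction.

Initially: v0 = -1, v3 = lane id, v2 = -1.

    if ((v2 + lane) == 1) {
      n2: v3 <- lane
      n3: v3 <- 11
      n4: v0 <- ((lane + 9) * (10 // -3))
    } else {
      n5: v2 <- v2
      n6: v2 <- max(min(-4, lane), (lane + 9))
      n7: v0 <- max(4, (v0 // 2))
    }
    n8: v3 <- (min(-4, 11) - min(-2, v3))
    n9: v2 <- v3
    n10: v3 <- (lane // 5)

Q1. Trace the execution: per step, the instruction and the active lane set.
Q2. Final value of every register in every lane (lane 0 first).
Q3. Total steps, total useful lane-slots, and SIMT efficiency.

step 0: eval ((v2 + lane) == 1)      0xffffffff
step 1: v3 <- lane                   0x00000004
step 2: v3 <- 11                     0x00000004
step 3: v0 <- ((lane + 9) * (10 // -3)) 0x00000004
step 4: v2 <- v2                     0xfffffffb
step 5: v2 <- max(min(-4, lane), (lane + 9)) 0xfffffffb
step 6: v0 <- max(4, (v0 // 2))      0xfffffffb
step 7: v3 <- (min(-4, 11) - min(-2, v3)) 0xffffffff
step 8: v2 <- v3                     0xffffffff
step 9: v3 <- (lane // 5)            0xffffffff

Answer: 10 steps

v0: 4,4,-44,4,4,4,4,4,4,4,4,4,4,4,4,4,4,4,4,4,4,4,4,4,4,4,4,4,4,4,4,4
v3: 0,0,0,0,0,1,1,1,1,1,2,2,2,2,2,3,3,3,3,3,4,4,4,4,4,5,5,5,5,5,6,6
v2: -2,-2,-2,-2,-2,-2,-2,-2,-2,-2,-2,-2,-2,-2,-2,-2,-2,-2,-2,-2,-2,-2,-2,-2,-2,-2,-2,-2,-2,-2,-2,-2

steps = 10; useful = 224; efficiency = 224/320 = 7/10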